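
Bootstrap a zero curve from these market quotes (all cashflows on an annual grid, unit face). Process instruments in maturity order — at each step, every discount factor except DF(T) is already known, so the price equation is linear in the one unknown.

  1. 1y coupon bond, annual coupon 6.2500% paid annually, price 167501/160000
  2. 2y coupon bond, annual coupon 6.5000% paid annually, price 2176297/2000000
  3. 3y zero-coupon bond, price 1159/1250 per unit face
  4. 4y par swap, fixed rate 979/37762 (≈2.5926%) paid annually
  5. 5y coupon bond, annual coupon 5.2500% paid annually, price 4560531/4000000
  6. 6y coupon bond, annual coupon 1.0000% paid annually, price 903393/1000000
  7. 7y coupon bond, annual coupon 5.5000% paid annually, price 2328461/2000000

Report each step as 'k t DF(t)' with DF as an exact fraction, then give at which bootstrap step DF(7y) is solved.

step 1 [1y] bond c/1=1/16: DF=(167501/160000 − 1/16·(0))/(1+1/16) = 9853/10000 ≈ 0.985300
step 2 [2y] bond c/1=13/200: DF=(2176297/2000000 − 13/200·(0.985300))/(1+13/200) = 601/625 ≈ 0.961600
step 3 [3y] zero: DF = P = 1159/1250 ≈ 0.927200
step 4 [4y] swap r/1=979/37762: DF=(1 − 979/37762·(0.985300+0.961600+0.927200))/(1+979/37762) = 9021/10000 ≈ 0.902100
step 5 [5y] bond c/1=21/400: DF=(4560531/4000000 − 21/400·(0.985300+0.961600+0.927200+0.902100))/(1+21/400) = 8949/10000 ≈ 0.894900
step 6 [6y] bond c/1=1/100: DF=(903393/1000000 − 1/100·(0.985300+0.961600+0.927200+0.902100+0.894900))/(1+1/100) = 4241/5000 ≈ 0.848200
step 7 [7y] bond c/1=11/200: DF=(2328461/2000000 − 11/200·(0.985300+0.961600+0.927200+0.902100+0.894900+0.848200))/(1+11/200) = 4079/5000 ≈ 0.815800

1 1 9853/10000
2 2 601/625
3 3 1159/1250
4 4 9021/10000
5 5 8949/10000
6 6 4241/5000
7 7 4079/5000
DF(7y) is solved at step 7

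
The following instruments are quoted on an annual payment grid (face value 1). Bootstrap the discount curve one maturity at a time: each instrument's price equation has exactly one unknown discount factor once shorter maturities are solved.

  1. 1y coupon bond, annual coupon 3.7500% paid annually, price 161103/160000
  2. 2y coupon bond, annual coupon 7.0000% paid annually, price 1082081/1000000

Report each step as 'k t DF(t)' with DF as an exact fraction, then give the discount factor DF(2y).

1 1 1941/2000
2 2 4739/5000
DF(2y) = 4739/5000 ≈ 0.947800

step 1 [1y] bond c/1=3/80: DF=(161103/160000 − 3/80·(0))/(1+3/80) = 1941/2000 ≈ 0.970500
step 2 [2y] bond c/1=7/100: DF=(1082081/1000000 − 7/100·(0.970500))/(1+7/100) = 4739/5000 ≈ 0.947800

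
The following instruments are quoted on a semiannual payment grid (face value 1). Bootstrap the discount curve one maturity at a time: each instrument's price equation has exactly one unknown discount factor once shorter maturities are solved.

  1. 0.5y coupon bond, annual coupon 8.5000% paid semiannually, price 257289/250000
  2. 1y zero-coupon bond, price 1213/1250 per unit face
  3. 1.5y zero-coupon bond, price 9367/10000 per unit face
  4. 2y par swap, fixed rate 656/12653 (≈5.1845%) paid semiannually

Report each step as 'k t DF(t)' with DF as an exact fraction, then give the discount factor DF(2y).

1 1/2 617/625
2 1 1213/1250
3 3/2 9367/10000
4 2 1127/1250
DF(2y) = 1127/1250 ≈ 0.901600

step 1 [0.5y] bond c/2=17/400: DF=(257289/250000 − 17/400·(0))/(1+17/400) = 617/625 ≈ 0.987200
step 2 [1y] zero: DF = P = 1213/1250 ≈ 0.970400
step 3 [1.5y] zero: DF = P = 9367/10000 ≈ 0.936700
step 4 [2y] swap r/2=328/12653: DF=(1 − 328/12653·(0.987200+0.970400+0.936700))/(1+328/12653) = 1127/1250 ≈ 0.901600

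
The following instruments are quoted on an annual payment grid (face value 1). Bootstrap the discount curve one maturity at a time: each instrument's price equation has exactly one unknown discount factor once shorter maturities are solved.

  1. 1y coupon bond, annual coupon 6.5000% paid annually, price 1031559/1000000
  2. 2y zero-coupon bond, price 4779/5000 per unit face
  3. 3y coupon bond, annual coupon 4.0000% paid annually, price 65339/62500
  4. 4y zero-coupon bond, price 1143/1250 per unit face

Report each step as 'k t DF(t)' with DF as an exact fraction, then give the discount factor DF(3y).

step 1 [1y] bond c/1=13/200: DF=(1031559/1000000 − 13/200·(0))/(1+13/200) = 4843/5000 ≈ 0.968600
step 2 [2y] zero: DF = P = 4779/5000 ≈ 0.955800
step 3 [3y] bond c/1=1/25: DF=(65339/62500 − 1/25·(0.968600+0.955800))/(1+1/25) = 582/625 ≈ 0.931200
step 4 [4y] zero: DF = P = 1143/1250 ≈ 0.914400

1 1 4843/5000
2 2 4779/5000
3 3 582/625
4 4 1143/1250
DF(3y) = 582/625 ≈ 0.931200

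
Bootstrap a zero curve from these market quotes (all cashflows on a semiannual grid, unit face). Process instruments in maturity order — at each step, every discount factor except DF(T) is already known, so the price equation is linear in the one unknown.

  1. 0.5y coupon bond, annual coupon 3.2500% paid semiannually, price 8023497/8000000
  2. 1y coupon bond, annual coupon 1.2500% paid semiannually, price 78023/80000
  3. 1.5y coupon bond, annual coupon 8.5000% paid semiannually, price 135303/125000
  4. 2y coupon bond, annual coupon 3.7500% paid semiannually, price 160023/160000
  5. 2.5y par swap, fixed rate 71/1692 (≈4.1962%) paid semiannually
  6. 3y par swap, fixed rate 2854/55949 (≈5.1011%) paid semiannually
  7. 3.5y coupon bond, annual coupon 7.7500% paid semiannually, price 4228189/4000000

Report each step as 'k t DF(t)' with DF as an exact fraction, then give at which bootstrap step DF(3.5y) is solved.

step 1 [0.5y] bond c/2=13/800: DF=(8023497/8000000 − 13/800·(0))/(1+13/800) = 9869/10000 ≈ 0.986900
step 2 [1y] bond c/2=1/160: DF=(78023/80000 − 1/160·(0.986900))/(1+1/160) = 9631/10000 ≈ 0.963100
step 3 [1.5y] bond c/2=17/400: DF=(135303/125000 − 17/400·(0.986900+0.963100))/(1+17/400) = 2397/2500 ≈ 0.958800
step 4 [2y] bond c/2=3/160: DF=(160023/160000 − 3/160·(0.986900+0.963100+0.958800))/(1+3/160) = 4641/5000 ≈ 0.928200
step 5 [2.5y] swap r/2=71/3384: DF=(1 − 71/3384·(0.986900+0.963100+0.958800+0.928200))/(1+71/3384) = 4503/5000 ≈ 0.900600
step 6 [3y] swap r/2=1427/55949: DF=(1 − 1427/55949·(0.986900+0.963100+0.958800+0.928200+0.900600))/(1+1427/55949) = 8573/10000 ≈ 0.857300
step 7 [3.5y] bond c/2=31/800: DF=(4228189/4000000 − 31/800·(0.986900+0.963100+0.958800+0.928200+0.900600+0.857300))/(1+31/800) = 8089/10000 ≈ 0.808900

1 1/2 9869/10000
2 1 9631/10000
3 3/2 2397/2500
4 2 4641/5000
5 5/2 4503/5000
6 3 8573/10000
7 7/2 8089/10000
DF(3.5y) is solved at step 7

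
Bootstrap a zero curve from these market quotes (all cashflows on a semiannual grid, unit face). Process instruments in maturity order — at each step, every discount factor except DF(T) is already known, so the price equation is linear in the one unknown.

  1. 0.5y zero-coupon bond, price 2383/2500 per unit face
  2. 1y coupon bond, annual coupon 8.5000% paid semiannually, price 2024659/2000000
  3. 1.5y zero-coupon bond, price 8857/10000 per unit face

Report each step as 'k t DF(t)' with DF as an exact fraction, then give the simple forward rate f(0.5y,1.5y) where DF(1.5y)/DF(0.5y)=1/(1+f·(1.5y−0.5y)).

1 1/2 2383/2500
2 1 4661/5000
3 3/2 8857/10000
f(0.5y,1.5y) = ((2383/2500)/(8857/10000) − 1)/(1) = 675/8857 ≈ 7.6211%

step 1 [0.5y] zero: DF = P = 2383/2500 ≈ 0.953200
step 2 [1y] bond c/2=17/400: DF=(2024659/2000000 − 17/400·(0.953200))/(1+17/400) = 4661/5000 ≈ 0.932200
step 3 [1.5y] zero: DF = P = 8857/10000 ≈ 0.885700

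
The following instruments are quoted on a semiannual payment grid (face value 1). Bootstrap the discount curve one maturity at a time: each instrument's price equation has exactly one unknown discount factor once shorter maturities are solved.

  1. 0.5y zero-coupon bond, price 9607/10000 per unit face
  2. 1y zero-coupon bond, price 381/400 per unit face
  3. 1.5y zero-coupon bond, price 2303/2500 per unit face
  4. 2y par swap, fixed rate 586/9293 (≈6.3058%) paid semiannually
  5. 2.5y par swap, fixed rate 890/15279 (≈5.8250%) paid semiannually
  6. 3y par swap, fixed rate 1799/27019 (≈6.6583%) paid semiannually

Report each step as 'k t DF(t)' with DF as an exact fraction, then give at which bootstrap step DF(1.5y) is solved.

1 1/2 9607/10000
2 1 381/400
3 3/2 2303/2500
4 2 2207/2500
5 5/2 1733/2000
6 3 8201/10000
DF(1.5y) is solved at step 3

step 1 [0.5y] zero: DF = P = 9607/10000 ≈ 0.960700
step 2 [1y] zero: DF = P = 381/400 ≈ 0.952500
step 3 [1.5y] zero: DF = P = 2303/2500 ≈ 0.921200
step 4 [2y] swap r/2=293/9293: DF=(1 − 293/9293·(0.960700+0.952500+0.921200))/(1+293/9293) = 2207/2500 ≈ 0.882800
step 5 [2.5y] swap r/2=445/15279: DF=(1 − 445/15279·(0.960700+0.952500+0.921200+0.882800))/(1+445/15279) = 1733/2000 ≈ 0.866500
step 6 [3y] swap r/2=1799/54038: DF=(1 − 1799/54038·(0.960700+0.952500+0.921200+0.882800+0.866500))/(1+1799/54038) = 8201/10000 ≈ 0.820100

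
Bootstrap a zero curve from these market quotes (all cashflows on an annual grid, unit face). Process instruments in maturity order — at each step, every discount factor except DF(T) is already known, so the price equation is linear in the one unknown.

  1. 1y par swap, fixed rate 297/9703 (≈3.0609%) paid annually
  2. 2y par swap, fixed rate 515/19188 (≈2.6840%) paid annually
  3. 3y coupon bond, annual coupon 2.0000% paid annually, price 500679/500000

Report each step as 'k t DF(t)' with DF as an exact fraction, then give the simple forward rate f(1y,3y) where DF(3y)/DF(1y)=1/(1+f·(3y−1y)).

step 1 [1y] swap r/1=297/9703: DF=(1 − 297/9703·(0))/(1+297/9703) = 9703/10000 ≈ 0.970300
step 2 [2y] swap r/1=515/19188: DF=(1 − 515/19188·(0.970300))/(1+515/19188) = 1897/2000 ≈ 0.948500
step 3 [3y] bond c/1=1/50: DF=(500679/500000 − 1/50·(0.970300+0.948500))/(1+1/50) = 9441/10000 ≈ 0.944100

1 1 9703/10000
2 2 1897/2000
3 3 9441/10000
f(1y,3y) = ((9703/10000)/(9441/10000) − 1)/(2) = 131/9441 ≈ 1.3876%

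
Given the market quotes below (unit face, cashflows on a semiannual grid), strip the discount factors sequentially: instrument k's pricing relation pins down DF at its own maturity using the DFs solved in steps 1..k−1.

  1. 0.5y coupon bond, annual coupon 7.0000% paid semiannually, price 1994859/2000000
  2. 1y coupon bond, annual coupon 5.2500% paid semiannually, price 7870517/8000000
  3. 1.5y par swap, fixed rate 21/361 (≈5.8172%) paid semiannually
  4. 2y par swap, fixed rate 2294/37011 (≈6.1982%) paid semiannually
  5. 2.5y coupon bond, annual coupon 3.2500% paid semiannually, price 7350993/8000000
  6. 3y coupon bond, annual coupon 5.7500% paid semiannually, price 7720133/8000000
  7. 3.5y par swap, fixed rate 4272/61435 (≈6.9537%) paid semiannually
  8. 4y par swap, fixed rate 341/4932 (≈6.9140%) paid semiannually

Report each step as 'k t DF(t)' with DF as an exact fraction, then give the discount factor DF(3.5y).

1 1/2 9637/10000
2 1 467/500
3 3/2 9181/10000
4 2 8853/10000
5 5/2 169/200
6 3 811/1000
7 7/2 983/1250
8 4 7613/10000
DF(3.5y) = 983/1250 ≈ 0.786400

step 1 [0.5y] bond c/2=7/200: DF=(1994859/2000000 − 7/200·(0))/(1+7/200) = 9637/10000 ≈ 0.963700
step 2 [1y] bond c/2=21/800: DF=(7870517/8000000 − 21/800·(0.963700))/(1+21/800) = 467/500 ≈ 0.934000
step 3 [1.5y] swap r/2=21/722: DF=(1 − 21/722·(0.963700+0.934000))/(1+21/722) = 9181/10000 ≈ 0.918100
step 4 [2y] swap r/2=1147/37011: DF=(1 − 1147/37011·(0.963700+0.934000+0.918100))/(1+1147/37011) = 8853/10000 ≈ 0.885300
step 5 [2.5y] bond c/2=13/800: DF=(7350993/8000000 − 13/800·(0.963700+0.934000+0.918100+0.885300))/(1+13/800) = 169/200 ≈ 0.845000
step 6 [3y] bond c/2=23/800: DF=(7720133/8000000 − 23/800·(0.963700+0.934000+0.918100+0.885300+0.845000))/(1+23/800) = 811/1000 ≈ 0.811000
step 7 [3.5y] swap r/2=2136/61435: DF=(1 − 2136/61435·(0.963700+0.934000+0.918100+0.885300+0.845000+0.811000))/(1+2136/61435) = 983/1250 ≈ 0.786400
step 8 [4y] swap r/2=341/9864: DF=(1 − 341/9864·(0.963700+0.934000+0.918100+0.885300+0.845000+0.811000+0.786400))/(1+341/9864) = 7613/10000 ≈ 0.761300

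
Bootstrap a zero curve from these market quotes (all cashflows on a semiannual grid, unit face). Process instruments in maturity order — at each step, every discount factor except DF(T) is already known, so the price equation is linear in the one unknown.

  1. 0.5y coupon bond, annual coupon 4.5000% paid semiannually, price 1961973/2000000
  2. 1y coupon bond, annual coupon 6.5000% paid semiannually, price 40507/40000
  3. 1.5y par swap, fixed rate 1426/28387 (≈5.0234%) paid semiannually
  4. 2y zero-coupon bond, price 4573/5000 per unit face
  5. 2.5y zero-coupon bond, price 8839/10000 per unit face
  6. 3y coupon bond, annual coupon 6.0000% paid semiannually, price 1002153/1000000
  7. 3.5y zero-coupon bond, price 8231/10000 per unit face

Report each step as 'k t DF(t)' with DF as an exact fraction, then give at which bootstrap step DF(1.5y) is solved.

step 1 [0.5y] bond c/2=9/400: DF=(1961973/2000000 − 9/400·(0))/(1+9/400) = 4797/5000 ≈ 0.959400
step 2 [1y] bond c/2=13/400: DF=(40507/40000 − 13/400·(0.959400))/(1+13/400) = 4753/5000 ≈ 0.950600
step 3 [1.5y] swap r/2=713/28387: DF=(1 − 713/28387·(0.959400+0.950600))/(1+713/28387) = 9287/10000 ≈ 0.928700
step 4 [2y] zero: DF = P = 4573/5000 ≈ 0.914600
step 5 [2.5y] zero: DF = P = 8839/10000 ≈ 0.883900
step 6 [3y] bond c/2=3/100: DF=(1002153/1000000 − 3/100·(0.959400+0.950600+0.928700+0.914600+0.883900))/(1+3/100) = 8379/10000 ≈ 0.837900
step 7 [3.5y] zero: DF = P = 8231/10000 ≈ 0.823100

1 1/2 4797/5000
2 1 4753/5000
3 3/2 9287/10000
4 2 4573/5000
5 5/2 8839/10000
6 3 8379/10000
7 7/2 8231/10000
DF(1.5y) is solved at step 3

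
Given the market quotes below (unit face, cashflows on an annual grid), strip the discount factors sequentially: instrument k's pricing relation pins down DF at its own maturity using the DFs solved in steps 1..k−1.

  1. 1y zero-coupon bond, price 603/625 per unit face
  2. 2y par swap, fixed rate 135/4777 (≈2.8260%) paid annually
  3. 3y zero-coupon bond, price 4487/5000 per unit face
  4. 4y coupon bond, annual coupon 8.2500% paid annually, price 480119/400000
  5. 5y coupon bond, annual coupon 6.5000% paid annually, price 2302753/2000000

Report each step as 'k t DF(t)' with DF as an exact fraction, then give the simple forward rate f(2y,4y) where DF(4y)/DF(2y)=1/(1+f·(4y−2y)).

step 1 [1y] zero: DF = P = 603/625 ≈ 0.964800
step 2 [2y] swap r/1=135/4777: DF=(1 − 135/4777·(0.964800))/(1+135/4777) = 473/500 ≈ 0.946000
step 3 [3y] zero: DF = P = 4487/5000 ≈ 0.897400
step 4 [4y] bond c/1=33/400: DF=(480119/400000 − 33/400·(0.964800+0.946000+0.897400))/(1+33/400) = 2237/2500 ≈ 0.894800
step 5 [5y] bond c/1=13/200: DF=(2302753/2000000 − 13/200·(0.964800+0.946000+0.897400+0.894800))/(1+13/200) = 8551/10000 ≈ 0.855100

1 1 603/625
2 2 473/500
3 3 4487/5000
4 4 2237/2500
5 5 8551/10000
f(2y,4y) = ((473/500)/(2237/2500) − 1)/(2) = 64/2237 ≈ 2.8610%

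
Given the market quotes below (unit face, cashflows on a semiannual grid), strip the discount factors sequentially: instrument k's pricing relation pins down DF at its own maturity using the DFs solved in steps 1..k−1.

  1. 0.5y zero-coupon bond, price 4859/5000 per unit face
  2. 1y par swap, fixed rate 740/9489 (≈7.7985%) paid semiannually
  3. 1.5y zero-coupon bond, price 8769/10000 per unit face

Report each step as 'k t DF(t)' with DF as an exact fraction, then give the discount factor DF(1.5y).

1 1/2 4859/5000
2 1 463/500
3 3/2 8769/10000
DF(1.5y) = 8769/10000 ≈ 0.876900

step 1 [0.5y] zero: DF = P = 4859/5000 ≈ 0.971800
step 2 [1y] swap r/2=370/9489: DF=(1 − 370/9489·(0.971800))/(1+370/9489) = 463/500 ≈ 0.926000
step 3 [1.5y] zero: DF = P = 8769/10000 ≈ 0.876900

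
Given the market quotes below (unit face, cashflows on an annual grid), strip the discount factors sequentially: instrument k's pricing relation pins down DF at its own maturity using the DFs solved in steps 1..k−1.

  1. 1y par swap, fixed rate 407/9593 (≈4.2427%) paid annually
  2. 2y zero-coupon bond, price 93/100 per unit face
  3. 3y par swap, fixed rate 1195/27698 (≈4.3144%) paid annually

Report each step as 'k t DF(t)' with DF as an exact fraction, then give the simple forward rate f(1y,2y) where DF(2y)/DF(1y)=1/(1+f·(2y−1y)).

step 1 [1y] swap r/1=407/9593: DF=(1 − 407/9593·(0))/(1+407/9593) = 9593/10000 ≈ 0.959300
step 2 [2y] zero: DF = P = 93/100 ≈ 0.930000
step 3 [3y] swap r/1=1195/27698: DF=(1 − 1195/27698·(0.959300+0.930000))/(1+1195/27698) = 1761/2000 ≈ 0.880500

1 1 9593/10000
2 2 93/100
3 3 1761/2000
f(1y,2y) = ((9593/10000)/(93/100) − 1)/(1) = 293/9300 ≈ 3.1505%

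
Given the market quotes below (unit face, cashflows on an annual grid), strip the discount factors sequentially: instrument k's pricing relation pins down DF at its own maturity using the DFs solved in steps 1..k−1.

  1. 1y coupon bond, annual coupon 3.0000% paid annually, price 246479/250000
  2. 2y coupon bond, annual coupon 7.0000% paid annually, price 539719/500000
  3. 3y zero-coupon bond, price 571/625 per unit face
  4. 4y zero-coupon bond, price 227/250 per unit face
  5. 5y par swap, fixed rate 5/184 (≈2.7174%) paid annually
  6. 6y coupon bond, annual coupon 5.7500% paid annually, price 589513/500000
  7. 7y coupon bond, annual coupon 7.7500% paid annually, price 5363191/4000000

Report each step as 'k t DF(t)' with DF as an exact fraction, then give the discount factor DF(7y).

1 1 2393/2500
2 2 4731/5000
3 3 571/625
4 4 227/250
5 5 7/8
6 6 1081/1250
7 7 8513/10000
DF(7y) = 8513/10000 ≈ 0.851300

step 1 [1y] bond c/1=3/100: DF=(246479/250000 − 3/100·(0))/(1+3/100) = 2393/2500 ≈ 0.957200
step 2 [2y] bond c/1=7/100: DF=(539719/500000 − 7/100·(0.957200))/(1+7/100) = 4731/5000 ≈ 0.946200
step 3 [3y] zero: DF = P = 571/625 ≈ 0.913600
step 4 [4y] zero: DF = P = 227/250 ≈ 0.908000
step 5 [5y] swap r/1=5/184: DF=(1 − 5/184·(0.957200+0.946200+0.913600+0.908000))/(1+5/184) = 7/8 ≈ 0.875000
step 6 [6y] bond c/1=23/400: DF=(589513/500000 − 23/400·(0.957200+0.946200+0.913600+0.908000+0.875000))/(1+23/400) = 1081/1250 ≈ 0.864800
step 7 [7y] bond c/1=31/400: DF=(5363191/4000000 − 31/400·(0.957200+0.946200+0.913600+0.908000+0.875000+0.864800))/(1+31/400) = 8513/10000 ≈ 0.851300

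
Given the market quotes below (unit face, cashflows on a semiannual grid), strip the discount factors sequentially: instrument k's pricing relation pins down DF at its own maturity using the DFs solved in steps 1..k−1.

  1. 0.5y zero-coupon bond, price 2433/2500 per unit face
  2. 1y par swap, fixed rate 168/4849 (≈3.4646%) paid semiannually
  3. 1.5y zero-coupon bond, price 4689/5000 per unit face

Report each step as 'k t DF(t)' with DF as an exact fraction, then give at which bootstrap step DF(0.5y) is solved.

1 1/2 2433/2500
2 1 604/625
3 3/2 4689/5000
DF(0.5y) is solved at step 1

step 1 [0.5y] zero: DF = P = 2433/2500 ≈ 0.973200
step 2 [1y] swap r/2=84/4849: DF=(1 − 84/4849·(0.973200))/(1+84/4849) = 604/625 ≈ 0.966400
step 3 [1.5y] zero: DF = P = 4689/5000 ≈ 0.937800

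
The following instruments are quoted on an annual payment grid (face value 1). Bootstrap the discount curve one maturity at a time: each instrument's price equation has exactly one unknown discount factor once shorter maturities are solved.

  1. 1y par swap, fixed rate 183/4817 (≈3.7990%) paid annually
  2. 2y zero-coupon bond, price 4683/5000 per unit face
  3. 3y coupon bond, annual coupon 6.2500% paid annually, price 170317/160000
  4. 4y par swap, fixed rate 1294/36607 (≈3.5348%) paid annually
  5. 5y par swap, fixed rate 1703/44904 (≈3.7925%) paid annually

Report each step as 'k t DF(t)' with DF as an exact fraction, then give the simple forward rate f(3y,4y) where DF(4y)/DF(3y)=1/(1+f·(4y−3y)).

1 1 4817/5000
2 2 4683/5000
3 3 8901/10000
4 4 4353/5000
5 5 8297/10000
f(3y,4y) = ((8901/10000)/(4353/5000) − 1)/(1) = 65/2902 ≈ 2.2398%

step 1 [1y] swap r/1=183/4817: DF=(1 − 183/4817·(0))/(1+183/4817) = 4817/5000 ≈ 0.963400
step 2 [2y] zero: DF = P = 4683/5000 ≈ 0.936600
step 3 [3y] bond c/1=1/16: DF=(170317/160000 − 1/16·(0.963400+0.936600))/(1+1/16) = 8901/10000 ≈ 0.890100
step 4 [4y] swap r/1=1294/36607: DF=(1 − 1294/36607·(0.963400+0.936600+0.890100))/(1+1294/36607) = 4353/5000 ≈ 0.870600
step 5 [5y] swap r/1=1703/44904: DF=(1 − 1703/44904·(0.963400+0.936600+0.890100+0.870600))/(1+1703/44904) = 8297/10000 ≈ 0.829700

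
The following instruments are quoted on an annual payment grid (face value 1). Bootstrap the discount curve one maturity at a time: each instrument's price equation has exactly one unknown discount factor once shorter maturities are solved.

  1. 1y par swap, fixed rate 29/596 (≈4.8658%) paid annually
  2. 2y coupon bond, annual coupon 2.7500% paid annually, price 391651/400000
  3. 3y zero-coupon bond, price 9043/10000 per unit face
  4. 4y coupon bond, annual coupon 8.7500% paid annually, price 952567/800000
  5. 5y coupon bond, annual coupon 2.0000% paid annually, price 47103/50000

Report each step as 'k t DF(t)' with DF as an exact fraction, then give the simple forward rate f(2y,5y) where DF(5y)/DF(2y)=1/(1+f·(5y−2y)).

step 1 [1y] swap r/1=29/596: DF=(1 − 29/596·(0))/(1+29/596) = 596/625 ≈ 0.953600
step 2 [2y] bond c/1=11/400: DF=(391651/400000 − 11/400·(0.953600))/(1+11/400) = 4637/5000 ≈ 0.927400
step 3 [3y] zero: DF = P = 9043/10000 ≈ 0.904300
step 4 [4y] bond c/1=7/80: DF=(952567/800000 − 7/80·(0.953600+0.927400+0.904300))/(1+7/80) = 2177/2500 ≈ 0.870800
step 5 [5y] bond c/1=1/50: DF=(47103/50000 − 1/50·(0.953600+0.927400+0.904300+0.870800))/(1+1/50) = 8519/10000 ≈ 0.851900

1 1 596/625
2 2 4637/5000
3 3 9043/10000
4 4 2177/2500
5 5 8519/10000
f(2y,5y) = ((4637/5000)/(8519/10000) − 1)/(3) = 755/25557 ≈ 2.9542%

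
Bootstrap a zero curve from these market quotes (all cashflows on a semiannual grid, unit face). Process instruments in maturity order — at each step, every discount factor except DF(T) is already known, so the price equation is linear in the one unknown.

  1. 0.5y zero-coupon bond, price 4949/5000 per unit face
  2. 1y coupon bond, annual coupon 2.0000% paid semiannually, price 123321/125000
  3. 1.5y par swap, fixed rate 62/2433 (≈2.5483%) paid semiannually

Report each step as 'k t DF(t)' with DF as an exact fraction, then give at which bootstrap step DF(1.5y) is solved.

step 1 [0.5y] zero: DF = P = 4949/5000 ≈ 0.989800
step 2 [1y] bond c/2=1/100: DF=(123321/125000 − 1/100·(0.989800))/(1+1/100) = 967/1000 ≈ 0.967000
step 3 [1.5y] swap r/2=31/2433: DF=(1 − 31/2433·(0.989800+0.967000))/(1+31/2433) = 2407/2500 ≈ 0.962800

1 1/2 4949/5000
2 1 967/1000
3 3/2 2407/2500
DF(1.5y) is solved at step 3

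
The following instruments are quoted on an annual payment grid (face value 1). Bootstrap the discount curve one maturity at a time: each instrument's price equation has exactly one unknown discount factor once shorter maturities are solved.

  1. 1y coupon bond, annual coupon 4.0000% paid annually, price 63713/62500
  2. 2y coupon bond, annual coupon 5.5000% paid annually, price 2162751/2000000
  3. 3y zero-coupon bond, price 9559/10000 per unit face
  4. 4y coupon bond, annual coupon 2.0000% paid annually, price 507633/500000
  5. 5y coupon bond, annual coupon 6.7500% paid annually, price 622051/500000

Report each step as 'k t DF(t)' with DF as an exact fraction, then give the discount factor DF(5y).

step 1 [1y] bond c/1=1/25: DF=(63713/62500 − 1/25·(0))/(1+1/25) = 4901/5000 ≈ 0.980200
step 2 [2y] bond c/1=11/200: DF=(2162751/2000000 − 11/200·(0.980200))/(1+11/200) = 9739/10000 ≈ 0.973900
step 3 [3y] zero: DF = P = 9559/10000 ≈ 0.955900
step 4 [4y] bond c/1=1/50: DF=(507633/500000 − 1/50·(0.980200+0.973900+0.955900))/(1+1/50) = 9383/10000 ≈ 0.938300
step 5 [5y] bond c/1=27/400: DF=(622051/500000 − 27/400·(0.980200+0.973900+0.955900+0.938300))/(1+27/400) = 9221/10000 ≈ 0.922100

1 1 4901/5000
2 2 9739/10000
3 3 9559/10000
4 4 9383/10000
5 5 9221/10000
DF(5y) = 9221/10000 ≈ 0.922100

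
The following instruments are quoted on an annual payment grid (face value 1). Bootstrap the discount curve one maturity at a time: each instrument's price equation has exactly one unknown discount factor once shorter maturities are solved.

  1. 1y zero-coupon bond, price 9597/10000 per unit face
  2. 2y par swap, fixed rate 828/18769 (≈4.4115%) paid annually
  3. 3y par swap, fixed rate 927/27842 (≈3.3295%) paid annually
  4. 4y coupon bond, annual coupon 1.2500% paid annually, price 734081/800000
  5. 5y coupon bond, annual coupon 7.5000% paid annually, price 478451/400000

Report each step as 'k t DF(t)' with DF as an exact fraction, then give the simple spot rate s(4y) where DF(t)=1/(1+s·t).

1 1 9597/10000
2 2 2293/2500
3 3 9073/10000
4 4 8719/10000
5 5 536/625
s(4y) = (1/(8719/10000) − 1)/(4) = 1281/34876 ≈ 3.6730%

step 1 [1y] zero: DF = P = 9597/10000 ≈ 0.959700
step 2 [2y] swap r/1=828/18769: DF=(1 − 828/18769·(0.959700))/(1+828/18769) = 2293/2500 ≈ 0.917200
step 3 [3y] swap r/1=927/27842: DF=(1 − 927/27842·(0.959700+0.917200))/(1+927/27842) = 9073/10000 ≈ 0.907300
step 4 [4y] bond c/1=1/80: DF=(734081/800000 − 1/80·(0.959700+0.917200+0.907300))/(1+1/80) = 8719/10000 ≈ 0.871900
step 5 [5y] bond c/1=3/40: DF=(478451/400000 − 3/40·(0.959700+0.917200+0.907300+0.871900))/(1+3/40) = 536/625 ≈ 0.857600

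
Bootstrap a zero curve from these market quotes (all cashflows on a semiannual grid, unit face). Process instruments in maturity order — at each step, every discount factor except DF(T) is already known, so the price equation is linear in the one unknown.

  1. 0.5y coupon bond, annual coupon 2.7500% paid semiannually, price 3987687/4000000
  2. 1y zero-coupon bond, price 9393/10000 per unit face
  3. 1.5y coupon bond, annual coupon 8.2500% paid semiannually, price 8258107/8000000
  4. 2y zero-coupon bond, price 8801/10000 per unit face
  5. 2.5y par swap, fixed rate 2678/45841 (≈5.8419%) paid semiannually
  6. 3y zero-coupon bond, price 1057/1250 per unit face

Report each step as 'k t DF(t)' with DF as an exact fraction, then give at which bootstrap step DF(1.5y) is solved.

1 1/2 4917/5000
2 1 9393/10000
3 3/2 572/625
4 2 8801/10000
5 5/2 8661/10000
6 3 1057/1250
DF(1.5y) is solved at step 3

step 1 [0.5y] bond c/2=11/800: DF=(3987687/4000000 − 11/800·(0))/(1+11/800) = 4917/5000 ≈ 0.983400
step 2 [1y] zero: DF = P = 9393/10000 ≈ 0.939300
step 3 [1.5y] bond c/2=33/800: DF=(8258107/8000000 − 33/800·(0.983400+0.939300))/(1+33/800) = 572/625 ≈ 0.915200
step 4 [2y] zero: DF = P = 8801/10000 ≈ 0.880100
step 5 [2.5y] swap r/2=1339/45841: DF=(1 − 1339/45841·(0.983400+0.939300+0.915200+0.880100))/(1+1339/45841) = 8661/10000 ≈ 0.866100
step 6 [3y] zero: DF = P = 1057/1250 ≈ 0.845600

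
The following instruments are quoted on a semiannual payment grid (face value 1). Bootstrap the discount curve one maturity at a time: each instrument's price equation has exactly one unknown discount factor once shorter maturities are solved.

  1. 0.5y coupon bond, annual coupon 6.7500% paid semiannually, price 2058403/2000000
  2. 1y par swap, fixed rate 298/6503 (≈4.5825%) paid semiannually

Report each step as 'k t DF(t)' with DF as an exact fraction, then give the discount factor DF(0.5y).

1 1/2 2489/2500
2 1 9553/10000
DF(0.5y) = 2489/2500 ≈ 0.995600

step 1 [0.5y] bond c/2=27/800: DF=(2058403/2000000 − 27/800·(0))/(1+27/800) = 2489/2500 ≈ 0.995600
step 2 [1y] swap r/2=149/6503: DF=(1 − 149/6503·(0.995600))/(1+149/6503) = 9553/10000 ≈ 0.955300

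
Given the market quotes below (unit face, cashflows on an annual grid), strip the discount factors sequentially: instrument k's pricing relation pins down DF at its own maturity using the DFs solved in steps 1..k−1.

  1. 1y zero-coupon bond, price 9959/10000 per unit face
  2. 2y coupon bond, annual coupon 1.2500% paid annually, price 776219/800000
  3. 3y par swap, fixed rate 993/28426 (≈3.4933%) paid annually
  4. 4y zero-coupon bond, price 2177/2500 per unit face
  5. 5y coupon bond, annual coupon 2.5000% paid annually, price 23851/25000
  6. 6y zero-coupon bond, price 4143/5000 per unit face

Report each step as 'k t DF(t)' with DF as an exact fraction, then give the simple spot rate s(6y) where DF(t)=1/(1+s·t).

1 1 9959/10000
2 2 473/500
3 3 9007/10000
4 4 2177/2500
5 5 4201/5000
6 6 4143/5000
s(6y) = (1/(4143/5000) − 1)/(6) = 857/24858 ≈ 3.4476%

step 1 [1y] zero: DF = P = 9959/10000 ≈ 0.995900
step 2 [2y] bond c/1=1/80: DF=(776219/800000 − 1/80·(0.995900))/(1+1/80) = 473/500 ≈ 0.946000
step 3 [3y] swap r/1=993/28426: DF=(1 − 993/28426·(0.995900+0.946000))/(1+993/28426) = 9007/10000 ≈ 0.900700
step 4 [4y] zero: DF = P = 2177/2500 ≈ 0.870800
step 5 [5y] bond c/1=1/40: DF=(23851/25000 − 1/40·(0.995900+0.946000+0.900700+0.870800))/(1+1/40) = 4201/5000 ≈ 0.840200
step 6 [6y] zero: DF = P = 4143/5000 ≈ 0.828600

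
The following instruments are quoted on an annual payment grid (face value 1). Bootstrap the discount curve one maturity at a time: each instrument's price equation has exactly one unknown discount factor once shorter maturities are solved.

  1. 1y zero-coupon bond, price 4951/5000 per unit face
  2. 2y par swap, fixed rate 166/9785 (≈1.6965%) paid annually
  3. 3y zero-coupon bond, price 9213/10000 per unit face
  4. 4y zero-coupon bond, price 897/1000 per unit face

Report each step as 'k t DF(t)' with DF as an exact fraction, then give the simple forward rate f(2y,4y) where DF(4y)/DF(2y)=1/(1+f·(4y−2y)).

step 1 [1y] zero: DF = P = 4951/5000 ≈ 0.990200
step 2 [2y] swap r/1=166/9785: DF=(1 − 166/9785·(0.990200))/(1+166/9785) = 2417/2500 ≈ 0.966800
step 3 [3y] zero: DF = P = 9213/10000 ≈ 0.921300
step 4 [4y] zero: DF = P = 897/1000 ≈ 0.897000

1 1 4951/5000
2 2 2417/2500
3 3 9213/10000
4 4 897/1000
f(2y,4y) = ((2417/2500)/(897/1000) − 1)/(2) = 349/8970 ≈ 3.8907%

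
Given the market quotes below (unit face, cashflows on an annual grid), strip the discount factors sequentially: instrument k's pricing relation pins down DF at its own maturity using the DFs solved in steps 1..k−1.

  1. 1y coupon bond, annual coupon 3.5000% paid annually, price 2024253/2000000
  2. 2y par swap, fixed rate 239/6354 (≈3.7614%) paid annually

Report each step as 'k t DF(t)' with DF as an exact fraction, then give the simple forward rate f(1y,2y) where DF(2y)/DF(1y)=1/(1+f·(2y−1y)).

step 1 [1y] bond c/1=7/200: DF=(2024253/2000000 − 7/200·(0))/(1+7/200) = 9779/10000 ≈ 0.977900
step 2 [2y] swap r/1=239/6354: DF=(1 − 239/6354·(0.977900))/(1+239/6354) = 9283/10000 ≈ 0.928300

1 1 9779/10000
2 2 9283/10000
f(1y,2y) = ((9779/10000)/(9283/10000) − 1)/(1) = 496/9283 ≈ 5.3431%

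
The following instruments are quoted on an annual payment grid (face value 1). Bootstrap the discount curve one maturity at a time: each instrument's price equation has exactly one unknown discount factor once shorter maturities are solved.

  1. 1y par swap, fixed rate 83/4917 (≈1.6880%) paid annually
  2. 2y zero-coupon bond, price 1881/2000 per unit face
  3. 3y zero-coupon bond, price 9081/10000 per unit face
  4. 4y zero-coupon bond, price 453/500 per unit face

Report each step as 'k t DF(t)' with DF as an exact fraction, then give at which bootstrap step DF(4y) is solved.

step 1 [1y] swap r/1=83/4917: DF=(1 − 83/4917·(0))/(1+83/4917) = 4917/5000 ≈ 0.983400
step 2 [2y] zero: DF = P = 1881/2000 ≈ 0.940500
step 3 [3y] zero: DF = P = 9081/10000 ≈ 0.908100
step 4 [4y] zero: DF = P = 453/500 ≈ 0.906000

1 1 4917/5000
2 2 1881/2000
3 3 9081/10000
4 4 453/500
DF(4y) is solved at step 4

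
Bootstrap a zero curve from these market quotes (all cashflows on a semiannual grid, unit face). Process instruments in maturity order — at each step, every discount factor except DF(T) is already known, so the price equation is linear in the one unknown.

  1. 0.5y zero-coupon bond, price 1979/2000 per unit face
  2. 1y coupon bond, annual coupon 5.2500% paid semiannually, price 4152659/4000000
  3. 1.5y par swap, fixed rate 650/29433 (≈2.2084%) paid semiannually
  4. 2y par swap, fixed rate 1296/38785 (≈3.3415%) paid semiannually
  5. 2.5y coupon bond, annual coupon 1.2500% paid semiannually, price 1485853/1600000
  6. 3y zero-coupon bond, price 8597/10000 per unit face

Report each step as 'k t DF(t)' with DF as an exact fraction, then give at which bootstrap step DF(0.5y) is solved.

step 1 [0.5y] zero: DF = P = 1979/2000 ≈ 0.989500
step 2 [1y] bond c/2=21/800: DF=(4152659/4000000 − 21/800·(0.989500))/(1+21/800) = 9863/10000 ≈ 0.986300
step 3 [1.5y] swap r/2=325/29433: DF=(1 − 325/29433·(0.989500+0.986300))/(1+325/29433) = 387/400 ≈ 0.967500
step 4 [2y] swap r/2=648/38785: DF=(1 − 648/38785·(0.989500+0.986300+0.967500))/(1+648/38785) = 1169/1250 ≈ 0.935200
step 5 [2.5y] bond c/2=1/160: DF=(1485853/1600000 − 1/160·(0.989500+0.986300+0.967500+0.935200))/(1+1/160) = 2247/2500 ≈ 0.898800
step 6 [3y] zero: DF = P = 8597/10000 ≈ 0.859700

1 1/2 1979/2000
2 1 9863/10000
3 3/2 387/400
4 2 1169/1250
5 5/2 2247/2500
6 3 8597/10000
DF(0.5y) is solved at step 1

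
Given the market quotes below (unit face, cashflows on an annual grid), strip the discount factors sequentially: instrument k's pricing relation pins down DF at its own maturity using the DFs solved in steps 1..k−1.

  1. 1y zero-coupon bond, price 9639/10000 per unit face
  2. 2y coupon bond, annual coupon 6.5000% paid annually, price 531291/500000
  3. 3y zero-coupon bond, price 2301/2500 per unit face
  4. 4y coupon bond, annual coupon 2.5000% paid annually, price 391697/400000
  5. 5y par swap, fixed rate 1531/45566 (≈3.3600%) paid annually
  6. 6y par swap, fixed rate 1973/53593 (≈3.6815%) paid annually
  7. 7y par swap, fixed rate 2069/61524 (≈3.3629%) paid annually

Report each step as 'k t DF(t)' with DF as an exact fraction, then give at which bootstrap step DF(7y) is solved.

1 1 9639/10000
2 2 9389/10000
3 3 2301/2500
4 4 1773/2000
5 5 8469/10000
6 6 8027/10000
7 7 7931/10000
DF(7y) is solved at step 7

step 1 [1y] zero: DF = P = 9639/10000 ≈ 0.963900
step 2 [2y] bond c/1=13/200: DF=(531291/500000 − 13/200·(0.963900))/(1+13/200) = 9389/10000 ≈ 0.938900
step 3 [3y] zero: DF = P = 2301/2500 ≈ 0.920400
step 4 [4y] bond c/1=1/40: DF=(391697/400000 − 1/40·(0.963900+0.938900+0.920400))/(1+1/40) = 1773/2000 ≈ 0.886500
step 5 [5y] swap r/1=1531/45566: DF=(1 − 1531/45566·(0.963900+0.938900+0.920400+0.886500))/(1+1531/45566) = 8469/10000 ≈ 0.846900
step 6 [6y] swap r/1=1973/53593: DF=(1 − 1973/53593·(0.963900+0.938900+0.920400+0.886500+0.846900))/(1+1973/53593) = 8027/10000 ≈ 0.802700
step 7 [7y] swap r/1=2069/61524: DF=(1 − 2069/61524·(0.963900+0.938900+0.920400+0.886500+0.846900+0.802700))/(1+2069/61524) = 7931/10000 ≈ 0.793100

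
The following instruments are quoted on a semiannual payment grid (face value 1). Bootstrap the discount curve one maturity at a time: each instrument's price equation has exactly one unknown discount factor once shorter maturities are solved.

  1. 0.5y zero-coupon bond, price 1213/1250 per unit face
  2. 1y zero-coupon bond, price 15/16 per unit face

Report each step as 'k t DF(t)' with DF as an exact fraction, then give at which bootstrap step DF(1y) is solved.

step 1 [0.5y] zero: DF = P = 1213/1250 ≈ 0.970400
step 2 [1y] zero: DF = P = 15/16 ≈ 0.937500

1 1/2 1213/1250
2 1 15/16
DF(1y) is solved at step 2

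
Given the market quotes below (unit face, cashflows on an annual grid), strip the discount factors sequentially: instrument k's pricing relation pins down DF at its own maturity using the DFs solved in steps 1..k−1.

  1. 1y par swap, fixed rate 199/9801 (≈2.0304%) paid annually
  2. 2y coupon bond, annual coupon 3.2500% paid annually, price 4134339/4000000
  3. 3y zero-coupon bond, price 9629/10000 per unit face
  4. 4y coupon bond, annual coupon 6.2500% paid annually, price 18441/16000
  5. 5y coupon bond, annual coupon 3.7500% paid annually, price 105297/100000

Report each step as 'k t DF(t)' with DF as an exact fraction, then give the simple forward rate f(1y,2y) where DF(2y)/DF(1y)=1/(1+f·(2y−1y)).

1 1 9801/10000
2 2 4851/5000
3 3 9629/10000
4 4 4567/5000
5 5 4383/5000
f(1y,2y) = ((9801/10000)/(4851/5000) − 1)/(1) = 1/98 ≈ 1.0204%

step 1 [1y] swap r/1=199/9801: DF=(1 − 199/9801·(0))/(1+199/9801) = 9801/10000 ≈ 0.980100
step 2 [2y] bond c/1=13/400: DF=(4134339/4000000 − 13/400·(0.980100))/(1+13/400) = 4851/5000 ≈ 0.970200
step 3 [3y] zero: DF = P = 9629/10000 ≈ 0.962900
step 4 [4y] bond c/1=1/16: DF=(18441/16000 − 1/16·(0.980100+0.970200+0.962900))/(1+1/16) = 4567/5000 ≈ 0.913400
step 5 [5y] bond c/1=3/80: DF=(105297/100000 − 3/80·(0.980100+0.970200+0.962900+0.913400))/(1+3/80) = 4383/5000 ≈ 0.876600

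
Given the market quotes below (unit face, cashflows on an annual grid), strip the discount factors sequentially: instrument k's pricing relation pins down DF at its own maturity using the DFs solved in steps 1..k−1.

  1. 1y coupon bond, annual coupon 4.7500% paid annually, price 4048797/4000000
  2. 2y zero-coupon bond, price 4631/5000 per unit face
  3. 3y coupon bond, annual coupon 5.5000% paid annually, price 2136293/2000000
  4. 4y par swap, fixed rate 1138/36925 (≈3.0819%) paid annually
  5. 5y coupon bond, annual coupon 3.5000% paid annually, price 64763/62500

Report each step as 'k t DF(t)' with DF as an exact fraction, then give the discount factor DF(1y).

step 1 [1y] bond c/1=19/400: DF=(4048797/4000000 − 19/400·(0))/(1+19/400) = 9663/10000 ≈ 0.966300
step 2 [2y] zero: DF = P = 4631/5000 ≈ 0.926200
step 3 [3y] bond c/1=11/200: DF=(2136293/2000000 − 11/200·(0.966300+0.926200))/(1+11/200) = 4569/5000 ≈ 0.913800
step 4 [4y] swap r/1=1138/36925: DF=(1 − 1138/36925·(0.966300+0.926200+0.913800))/(1+1138/36925) = 4431/5000 ≈ 0.886200
step 5 [5y] bond c/1=7/200: DF=(64763/62500 − 7/200·(0.966300+0.926200+0.913800+0.886200))/(1+7/200) = 8763/10000 ≈ 0.876300

1 1 9663/10000
2 2 4631/5000
3 3 4569/5000
4 4 4431/5000
5 5 8763/10000
DF(1y) = 9663/10000 ≈ 0.966300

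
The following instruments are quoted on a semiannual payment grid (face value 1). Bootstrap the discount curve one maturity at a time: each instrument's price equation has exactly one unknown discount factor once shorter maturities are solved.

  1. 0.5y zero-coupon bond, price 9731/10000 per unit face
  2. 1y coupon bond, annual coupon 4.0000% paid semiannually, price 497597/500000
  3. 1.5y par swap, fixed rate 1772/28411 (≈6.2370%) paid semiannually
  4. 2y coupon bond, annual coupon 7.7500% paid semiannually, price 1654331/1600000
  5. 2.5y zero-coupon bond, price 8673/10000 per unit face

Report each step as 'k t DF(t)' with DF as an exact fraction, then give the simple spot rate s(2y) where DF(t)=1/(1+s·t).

step 1 [0.5y] zero: DF = P = 9731/10000 ≈ 0.973100
step 2 [1y] bond c/2=1/50: DF=(497597/500000 − 1/50·(0.973100))/(1+1/50) = 4783/5000 ≈ 0.956600
step 3 [1.5y] swap r/2=886/28411: DF=(1 − 886/28411·(0.973100+0.956600))/(1+886/28411) = 4557/5000 ≈ 0.911400
step 4 [2y] bond c/2=31/800: DF=(1654331/1600000 − 31/800·(0.973100+0.956600+0.911400))/(1+31/800) = 4447/5000 ≈ 0.889400
step 5 [2.5y] zero: DF = P = 8673/10000 ≈ 0.867300

1 1/2 9731/10000
2 1 4783/5000
3 3/2 4557/5000
4 2 4447/5000
5 5/2 8673/10000
s(2y) = (1/(4447/5000) − 1)/(2) = 553/8894 ≈ 6.2177%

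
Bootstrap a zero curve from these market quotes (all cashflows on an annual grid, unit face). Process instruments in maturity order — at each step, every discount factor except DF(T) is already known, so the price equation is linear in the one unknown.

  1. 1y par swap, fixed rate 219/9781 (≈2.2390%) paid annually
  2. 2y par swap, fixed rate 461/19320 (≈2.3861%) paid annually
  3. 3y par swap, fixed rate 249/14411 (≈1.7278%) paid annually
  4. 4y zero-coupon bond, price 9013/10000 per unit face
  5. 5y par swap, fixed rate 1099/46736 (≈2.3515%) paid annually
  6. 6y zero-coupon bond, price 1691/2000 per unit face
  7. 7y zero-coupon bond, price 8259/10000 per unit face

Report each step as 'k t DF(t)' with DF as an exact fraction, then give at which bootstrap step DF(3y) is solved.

1 1 9781/10000
2 2 9539/10000
3 3 4751/5000
4 4 9013/10000
5 5 8901/10000
6 6 1691/2000
7 7 8259/10000
DF(3y) is solved at step 3

step 1 [1y] swap r/1=219/9781: DF=(1 − 219/9781·(0))/(1+219/9781) = 9781/10000 ≈ 0.978100
step 2 [2y] swap r/1=461/19320: DF=(1 − 461/19320·(0.978100))/(1+461/19320) = 9539/10000 ≈ 0.953900
step 3 [3y] swap r/1=249/14411: DF=(1 − 249/14411·(0.978100+0.953900))/(1+249/14411) = 4751/5000 ≈ 0.950200
step 4 [4y] zero: DF = P = 9013/10000 ≈ 0.901300
step 5 [5y] swap r/1=1099/46736: DF=(1 − 1099/46736·(0.978100+0.953900+0.950200+0.901300))/(1+1099/46736) = 8901/10000 ≈ 0.890100
step 6 [6y] zero: DF = P = 1691/2000 ≈ 0.845500
step 7 [7y] zero: DF = P = 8259/10000 ≈ 0.825900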